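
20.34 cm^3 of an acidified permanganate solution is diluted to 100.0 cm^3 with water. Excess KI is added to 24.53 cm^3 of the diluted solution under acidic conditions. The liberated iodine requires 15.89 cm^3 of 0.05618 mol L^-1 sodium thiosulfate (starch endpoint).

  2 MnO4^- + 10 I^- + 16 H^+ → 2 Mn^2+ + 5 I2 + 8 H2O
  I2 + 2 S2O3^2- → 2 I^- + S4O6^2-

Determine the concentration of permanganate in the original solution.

n(S2O3^2-) = 0.01589 × 0.05618 = 8.927 × 10^-4 mol
n(I2) = n(S2O3^2-)/2 = 4.464 × 10^-4 mol
From the 2:5 ratio, n(MnO4^-) in the aliquot = 2/5 × 4.464 × 10^-4 = 1.785 × 10^-4 mol
[MnO4^-]_dilute = 1.785 × 10^-4 / 0.02453 = 0.007278 mol/L
[MnO4^-]_original = 0.007278 × 100.0/20.34 = 0.03578 mol/L

0.03578 mol/L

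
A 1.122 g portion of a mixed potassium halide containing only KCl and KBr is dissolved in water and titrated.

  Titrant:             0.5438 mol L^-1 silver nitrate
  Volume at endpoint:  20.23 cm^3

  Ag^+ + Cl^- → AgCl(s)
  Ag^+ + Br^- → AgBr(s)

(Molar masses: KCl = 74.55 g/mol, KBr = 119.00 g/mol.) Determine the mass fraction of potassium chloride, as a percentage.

27.97 %

n(AgNO3) = 0.02023 × 0.5438 = 0.01100 mol
Let x = n(KCl), y = n(KBr).
Titrant: 1x + 1y = 0.01100;  mass: 74.55x + 119.00y = 1.122
Solving, x = 4.210 × 10^-3 mol, y = 6.791 × 10^-3 mol
mass of KCl = 4.210 × 10^-3 × 74.55 = 0.3138 g
% KCl = 0.3138 / 1.122 × 100 = 27.97 %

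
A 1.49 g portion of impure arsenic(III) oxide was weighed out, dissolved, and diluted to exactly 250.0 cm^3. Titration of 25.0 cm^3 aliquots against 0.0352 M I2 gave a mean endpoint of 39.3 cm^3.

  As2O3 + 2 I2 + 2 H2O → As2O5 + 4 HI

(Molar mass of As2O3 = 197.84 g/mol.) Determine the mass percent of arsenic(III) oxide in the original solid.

91.8 %

n(I2) per titration = 0.0393 × 0.0352 = 1.38 × 10^-3 mol
From the 1:2 ratio, n(As2O3) in each aliquot = 1/2 × 1.38 × 10^-3 = 6.92 × 10^-4 mol
n(As2O3) in the whole flask = 6.92 × 10^-4 × 250.0/25.0 = 6.92 × 10^-3 mol
mass of As2O3 = 6.92 × 10^-3 × 197.84 = 1.37 g
% As2O3 = 1.37 / 1.49 × 100 = 91.8 %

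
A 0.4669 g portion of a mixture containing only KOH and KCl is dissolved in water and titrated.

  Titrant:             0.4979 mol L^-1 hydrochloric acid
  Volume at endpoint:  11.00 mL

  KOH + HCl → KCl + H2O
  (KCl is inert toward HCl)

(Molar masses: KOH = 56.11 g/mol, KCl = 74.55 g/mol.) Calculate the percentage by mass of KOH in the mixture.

65.82 %

n(HCl) = 0.01100 × 0.4979 = 5.477 × 10^-3 mol
Let x = n(KOH), y = n(KCl).
Titrant: 1x = 5.477 × 10^-3;  mass: 56.11x + 74.55y = 0.4669
Solving, x = 5.477 × 10^-3 mol, y = 2.141 × 10^-3 mol
mass of KOH = 5.477 × 10^-3 × 56.11 = 0.3073 g
% KOH = 0.3073 / 0.4669 × 100 = 65.82 %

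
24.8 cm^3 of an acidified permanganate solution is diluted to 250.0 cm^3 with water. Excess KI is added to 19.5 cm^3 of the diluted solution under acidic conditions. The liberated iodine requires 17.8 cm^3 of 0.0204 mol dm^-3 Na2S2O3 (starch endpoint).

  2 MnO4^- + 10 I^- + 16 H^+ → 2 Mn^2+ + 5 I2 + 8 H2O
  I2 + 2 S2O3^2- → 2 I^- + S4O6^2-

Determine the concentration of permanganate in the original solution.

0.0375 mol/L

n(S2O3^2-) = 0.0178 × 0.0204 = 3.63 × 10^-4 mol
n(I2) = n(S2O3^2-)/2 = 1.82 × 10^-4 mol
From the 2:5 ratio, n(MnO4^-) in the aliquot = 2/5 × 1.82 × 10^-4 = 7.26 × 10^-5 mol
[MnO4^-]_dilute = 7.26 × 10^-5 / 0.0195 = 0.00372 mol/L
[MnO4^-]_original = 0.00372 × 250.0/24.8 = 0.0375 mol/L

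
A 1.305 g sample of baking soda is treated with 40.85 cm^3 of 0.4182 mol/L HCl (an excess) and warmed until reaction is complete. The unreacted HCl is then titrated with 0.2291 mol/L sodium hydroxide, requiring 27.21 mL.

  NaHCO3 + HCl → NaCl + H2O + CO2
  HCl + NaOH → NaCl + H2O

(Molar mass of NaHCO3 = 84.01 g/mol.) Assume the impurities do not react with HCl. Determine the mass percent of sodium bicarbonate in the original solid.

n(HCl) added = 0.04085 × 0.4182 = 0.01708 mol
n(NaOH) used in back-titration = 0.02721 × 0.2291 = 6.234 × 10^-3 mol
n(HCl) left over = 6.234 × 10^-3 mol (1:1 ratio)
n(HCl) consumed by analyte = 0.01708 − 6.234 × 10^-3 = 0.01085 mol
n(NaHCO3) = 0.01085 mol (1:1 ratio)
mass of NaHCO3 = 0.01085 × 84.01 = 0.9115 g
% NaHCO3 = 0.9115 / 1.305 × 100 = 69.85 %

69.85 %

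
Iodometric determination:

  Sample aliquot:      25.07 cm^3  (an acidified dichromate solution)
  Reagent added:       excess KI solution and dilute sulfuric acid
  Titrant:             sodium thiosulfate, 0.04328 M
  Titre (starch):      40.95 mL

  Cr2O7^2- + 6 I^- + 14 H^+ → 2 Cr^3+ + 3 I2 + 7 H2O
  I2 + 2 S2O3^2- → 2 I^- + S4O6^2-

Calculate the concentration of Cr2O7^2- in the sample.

n(S2O3^2-) = 0.04095 × 0.04328 = 1.772 × 10^-3 mol
n(I2) = n(S2O3^2-)/2 = 8.862 × 10^-4 mol
From the 1:3 ratio, n(Cr2O7^2-) in the aliquot = 1/3 × 8.862 × 10^-4 = 2.954 × 10^-4 mol
[Cr2O7^2-] = 2.954 × 10^-4 / 0.02507 = 0.01178 mol/L

0.01178 M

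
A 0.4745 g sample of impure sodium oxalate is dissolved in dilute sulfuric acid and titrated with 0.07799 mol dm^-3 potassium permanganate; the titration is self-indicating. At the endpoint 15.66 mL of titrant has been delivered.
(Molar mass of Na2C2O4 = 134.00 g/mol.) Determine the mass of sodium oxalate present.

0.4091 g

2 MnO4^- + 5 C2O4^2- + 16 H^+ → 2 Mn^2+ + 10 CO2 + 8 H2O
n(KMnO4) = 0.01566 L × 0.07799 mol/L = 1.221 × 10^-3 mol
From the 5:2 ratio, n(Na2C2O4) = 5/2 × 1.221 × 10^-3 = 3.053 × 10^-3 mol
mass of Na2C2O4 = 3.053 × 10^-3 × 134.00 g/mol = 0.4091 g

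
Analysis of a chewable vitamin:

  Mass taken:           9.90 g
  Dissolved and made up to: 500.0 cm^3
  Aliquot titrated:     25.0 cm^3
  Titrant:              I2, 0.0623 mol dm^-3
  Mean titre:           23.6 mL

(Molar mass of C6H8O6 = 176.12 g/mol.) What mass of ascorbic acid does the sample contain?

5.18 g

C6H8O6 + I2 → C6H6O6 + 2 HI
n(I2) per titration = 0.0236 × 0.0623 = 1.47 × 10^-3 mol
n(C6H8O6) in each aliquot = 1.47 × 10^-3 mol (1:1 ratio)
n(C6H8O6) in the whole flask = 1.47 × 10^-3 × 500.0/25.0 = 0.0294 mol
mass of C6H8O6 = 0.0294 × 176.12 = 5.18 g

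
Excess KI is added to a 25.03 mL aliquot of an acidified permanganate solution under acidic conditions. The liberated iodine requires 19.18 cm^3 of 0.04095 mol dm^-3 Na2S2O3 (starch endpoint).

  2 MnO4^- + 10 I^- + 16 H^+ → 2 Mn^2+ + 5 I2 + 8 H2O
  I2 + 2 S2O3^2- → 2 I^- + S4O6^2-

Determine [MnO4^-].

0.006276 mol/L

n(S2O3^2-) = 0.01918 × 0.04095 = 7.854 × 10^-4 mol
n(I2) = n(S2O3^2-)/2 = 3.927 × 10^-4 mol
From the 2:5 ratio, n(MnO4^-) in the aliquot = 2/5 × 3.927 × 10^-4 = 1.571 × 10^-4 mol
[MnO4^-] = 1.571 × 10^-4 / 0.02503 = 0.006276 mol/L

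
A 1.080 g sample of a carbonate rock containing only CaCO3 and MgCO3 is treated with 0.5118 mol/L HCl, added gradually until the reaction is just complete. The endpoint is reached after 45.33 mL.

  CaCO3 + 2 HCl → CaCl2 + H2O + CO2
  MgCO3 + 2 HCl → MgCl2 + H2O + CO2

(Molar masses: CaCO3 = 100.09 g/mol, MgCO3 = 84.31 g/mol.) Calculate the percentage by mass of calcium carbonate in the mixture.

n(HCl) = 0.04533 × 0.5118 = 0.02320 mol
Let x = n(CaCO3), y = n(MgCO3).
Titrant: 2x + 2y = 0.02320;  mass: 100.09x + 84.31y = 1.080
Solving, x = 6.464 × 10^-3 mol, y = 5.136 × 10^-3 mol
mass of CaCO3 = 6.464 × 10^-3 × 100.09 = 0.6470 g
% CaCO3 = 0.6470 / 1.080 × 100 = 59.91 %

59.91 %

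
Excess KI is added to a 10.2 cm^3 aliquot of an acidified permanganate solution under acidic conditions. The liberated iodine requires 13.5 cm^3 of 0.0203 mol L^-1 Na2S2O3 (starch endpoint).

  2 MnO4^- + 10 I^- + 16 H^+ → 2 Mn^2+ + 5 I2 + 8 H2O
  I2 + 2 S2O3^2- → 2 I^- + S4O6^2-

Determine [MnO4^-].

n(S2O3^2-) = 0.0135 × 0.0203 = 2.74 × 10^-4 mol
n(I2) = n(S2O3^2-)/2 = 1.37 × 10^-4 mol
From the 2:5 ratio, n(MnO4^-) in the aliquot = 2/5 × 1.37 × 10^-4 = 5.48 × 10^-5 mol
[MnO4^-] = 5.48 × 10^-5 / 0.0102 = 0.00537 mol/L

0.00537 mol/L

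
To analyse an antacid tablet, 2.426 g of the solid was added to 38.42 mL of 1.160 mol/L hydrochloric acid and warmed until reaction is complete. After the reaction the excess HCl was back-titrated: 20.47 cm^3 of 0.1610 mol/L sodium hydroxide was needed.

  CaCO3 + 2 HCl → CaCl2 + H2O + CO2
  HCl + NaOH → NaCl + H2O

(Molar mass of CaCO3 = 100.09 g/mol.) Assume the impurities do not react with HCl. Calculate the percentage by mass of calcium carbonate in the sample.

n(HCl) added = 0.03842 × 1.160 = 0.04457 mol
n(NaOH) used in back-titration = 0.02047 × 0.1610 = 3.296 × 10^-3 mol
n(HCl) left over = 3.296 × 10^-3 mol (1:1 ratio)
n(HCl) consumed by analyte = 0.04457 − 3.296 × 10^-3 = 0.04127 mol
From the 1:2 ratio, n(CaCO3) = 1/2 × 0.04127 = 0.02064 mol
mass of CaCO3 = 0.02064 × 100.09 = 2.065 g
% CaCO3 = 2.065 / 2.426 × 100 = 85.14 %

85.14 %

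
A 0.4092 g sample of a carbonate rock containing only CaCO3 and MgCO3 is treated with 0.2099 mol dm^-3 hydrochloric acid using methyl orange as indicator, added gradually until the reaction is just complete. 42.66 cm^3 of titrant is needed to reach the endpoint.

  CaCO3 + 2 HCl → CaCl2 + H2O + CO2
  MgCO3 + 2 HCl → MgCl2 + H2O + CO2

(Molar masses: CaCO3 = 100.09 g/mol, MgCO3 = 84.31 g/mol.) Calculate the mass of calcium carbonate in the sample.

n(HCl) = 0.04266 × 0.2099 = 8.954 × 10^-3 mol
Let x = n(CaCO3), y = n(MgCO3).
Titrant: 2x + 2y = 8.954 × 10^-3;  mass: 100.09x + 84.31y = 0.4092
Solving, x = 2.011 × 10^-3 mol, y = 2.466 × 10^-3 mol
mass of CaCO3 = 2.011 × 10^-3 × 100.09 = 0.2013 g

0.2013 g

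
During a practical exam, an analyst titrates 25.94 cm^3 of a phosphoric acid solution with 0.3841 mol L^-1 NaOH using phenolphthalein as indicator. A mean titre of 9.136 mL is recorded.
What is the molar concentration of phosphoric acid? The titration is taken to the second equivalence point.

0.06764 mol/L

H3PO4 + 2 NaOH → Na2HPO4 + 2 H2O
n(NaOH) = 0.009136 L × 0.3841 mol/L = 3.509 × 10^-3 mol
From the 1:2 mole ratio, n(H3PO4) = 1/2 × 3.509 × 10^-3 = 1.755 × 10^-3 mol
[H3PO4] = 1.755 × 10^-3 mol / 0.02594 L = 0.06764 mol/L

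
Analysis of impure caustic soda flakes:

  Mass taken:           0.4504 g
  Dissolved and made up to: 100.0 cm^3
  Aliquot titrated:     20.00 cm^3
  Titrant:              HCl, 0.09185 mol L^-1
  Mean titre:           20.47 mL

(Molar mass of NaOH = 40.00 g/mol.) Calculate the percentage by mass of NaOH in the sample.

NaOH + HCl → NaCl + H2O
n(HCl) per titration = 0.02047 × 0.09185 = 1.880 × 10^-3 mol
n(NaOH) in each aliquot = 1.880 × 10^-3 mol (1:1 ratio)
n(NaOH) in the whole flask = 1.880 × 10^-3 × 100.0/20.00 = 9.401 × 10^-3 mol
mass of NaOH = 9.401 × 10^-3 × 40.00 = 0.3760 g
% NaOH = 0.3760 / 0.4504 × 100 = 83.49 %

83.49 %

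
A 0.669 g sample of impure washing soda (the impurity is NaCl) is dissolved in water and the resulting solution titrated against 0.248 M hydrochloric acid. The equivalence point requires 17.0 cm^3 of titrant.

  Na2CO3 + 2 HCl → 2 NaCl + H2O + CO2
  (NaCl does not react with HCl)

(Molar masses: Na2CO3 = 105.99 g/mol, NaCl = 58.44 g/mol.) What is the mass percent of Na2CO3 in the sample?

n(HCl) = 0.0170 × 0.248 = 4.22 × 10^-3 mol
Let x = n(Na2CO3), y = n(NaCl).
Titrant: 2x = 4.22 × 10^-3;  mass: 105.99x + 58.44y = 0.669
Solving, x = 2.11 × 10^-3 mol, y = 7.62 × 10^-3 mol
mass of Na2CO3 = 2.11 × 10^-3 × 105.99 = 0.223 g
% Na2CO3 = 0.223 / 0.669 × 100 = 33.4 %

33.4 %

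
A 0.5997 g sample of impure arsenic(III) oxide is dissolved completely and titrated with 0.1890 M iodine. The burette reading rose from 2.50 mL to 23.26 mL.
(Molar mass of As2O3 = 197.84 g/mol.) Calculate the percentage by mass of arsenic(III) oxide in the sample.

64.72 %

As2O3 + 2 I2 + 2 H2O → As2O5 + 4 HI
n(I2) = 0.02076 L × 0.1890 mol/L = 3.924 × 10^-3 mol
From the 1:2 ratio, n(As2O3) = 1/2 × 3.924 × 10^-3 = 1.962 × 10^-3 mol
mass of As2O3 = 1.962 × 10^-3 × 197.84 g/mol = 0.3881 g
% As2O3 = 0.3881 / 0.5997 × 100 = 64.72 %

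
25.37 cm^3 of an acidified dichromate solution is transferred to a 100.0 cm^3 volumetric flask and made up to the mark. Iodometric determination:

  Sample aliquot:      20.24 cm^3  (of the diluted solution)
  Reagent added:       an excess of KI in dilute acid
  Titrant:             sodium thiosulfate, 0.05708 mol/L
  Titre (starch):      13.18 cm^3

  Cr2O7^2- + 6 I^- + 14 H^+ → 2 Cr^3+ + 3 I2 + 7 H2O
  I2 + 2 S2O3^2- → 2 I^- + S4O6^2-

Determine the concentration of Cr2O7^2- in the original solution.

0.02442 mol/L

n(S2O3^2-) = 0.01318 × 0.05708 = 7.523 × 10^-4 mol
n(I2) = n(S2O3^2-)/2 = 3.762 × 10^-4 mol
From the 1:3 ratio, n(Cr2O7^2-) in the aliquot = 1/3 × 3.762 × 10^-4 = 1.254 × 10^-4 mol
[Cr2O7^2-]_dilute = 1.254 × 10^-4 / 0.02024 = 0.006195 mol/L
[Cr2O7^2-]_original = 0.006195 × 100.0/25.37 = 0.02442 mol/L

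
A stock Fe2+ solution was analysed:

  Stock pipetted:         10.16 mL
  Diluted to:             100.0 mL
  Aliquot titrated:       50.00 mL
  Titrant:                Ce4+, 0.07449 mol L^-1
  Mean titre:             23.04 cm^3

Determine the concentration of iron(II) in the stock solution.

Ce^4+ + Fe^2+ → Ce^3+ + Fe^3+
n(Ce4+) = 0.02304 × 0.07449 = 1.716 × 10^-3 mol
n(Fe2+) in the aliquot = 1.716 × 10^-3 mol (1:1 ratio)
[Fe2+]_dilute = 1.716 × 10^-3 / 0.05000 = 0.03432 mol/L
Dilution factor = 100.0 / 10.16 = 9.843
[Fe2+]_stock = 0.03432 × 9.843 = 0.3378 mol/L

0.3378 mol/L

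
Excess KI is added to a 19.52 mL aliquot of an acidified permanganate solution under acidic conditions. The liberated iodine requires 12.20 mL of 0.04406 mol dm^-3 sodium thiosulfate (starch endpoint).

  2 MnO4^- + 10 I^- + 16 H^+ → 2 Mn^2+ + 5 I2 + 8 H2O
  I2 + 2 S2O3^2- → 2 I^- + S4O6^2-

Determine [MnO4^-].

0.005508 mol/L

n(S2O3^2-) = 0.01220 × 0.04406 = 5.375 × 10^-4 mol
n(I2) = n(S2O3^2-)/2 = 2.688 × 10^-4 mol
From the 2:5 ratio, n(MnO4^-) in the aliquot = 2/5 × 2.688 × 10^-4 = 1.075 × 10^-4 mol
[MnO4^-] = 1.075 × 10^-4 / 0.01952 = 0.005508 mol/L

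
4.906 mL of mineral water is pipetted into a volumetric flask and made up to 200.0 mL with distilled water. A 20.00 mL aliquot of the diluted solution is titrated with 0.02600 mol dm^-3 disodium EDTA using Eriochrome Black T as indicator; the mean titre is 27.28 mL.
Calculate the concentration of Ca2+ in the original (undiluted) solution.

Ca^2+ + EDTA^4- → [Ca(EDTA)]^2-
n(EDTA) = 0.02728 × 0.02600 = 7.093 × 10^-4 mol
n(Ca2+) in the aliquot = 7.093 × 10^-4 mol (1:1 ratio)
[Ca2+]_dilute = 7.093 × 10^-4 / 0.02000 = 0.03546 mol/L
Dilution factor = 200.0 / 4.906 = 40.77
[Ca2+]_stock = 0.03546 × 40.77 = 1.446 mol/L

1.446 mol/L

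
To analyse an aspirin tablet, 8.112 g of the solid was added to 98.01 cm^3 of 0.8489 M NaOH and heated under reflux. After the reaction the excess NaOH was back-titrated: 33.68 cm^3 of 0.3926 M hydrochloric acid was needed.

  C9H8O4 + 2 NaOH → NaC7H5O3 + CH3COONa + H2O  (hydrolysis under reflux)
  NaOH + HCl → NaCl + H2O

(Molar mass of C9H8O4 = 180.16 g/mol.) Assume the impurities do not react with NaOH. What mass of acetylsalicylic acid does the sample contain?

6.304 g

n(NaOH) added = 0.09801 × 0.8489 = 0.08320 mol
n(HCl) used in back-titration = 0.03368 × 0.3926 = 0.01322 mol
n(NaOH) left over = 0.01322 mol (1:1 ratio)
n(NaOH) consumed by analyte = 0.08320 − 0.01322 = 0.06998 mol
From the 1:2 ratio, n(C9H8O4) = 1/2 × 0.06998 = 0.03499 mol
mass of C9H8O4 = 0.03499 × 180.16 = 6.304 g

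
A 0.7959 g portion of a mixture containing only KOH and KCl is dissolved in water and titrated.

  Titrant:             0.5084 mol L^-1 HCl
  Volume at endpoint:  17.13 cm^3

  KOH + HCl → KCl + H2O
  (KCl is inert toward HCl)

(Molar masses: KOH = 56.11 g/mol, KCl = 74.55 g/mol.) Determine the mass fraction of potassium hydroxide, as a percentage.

61.40 %

n(HCl) = 0.01713 × 0.5084 = 8.709 × 10^-3 mol
Let x = n(KOH), y = n(KCl).
Titrant: 1x = 8.709 × 10^-3;  mass: 56.11x + 74.55y = 0.7959
Solving, x = 8.709 × 10^-3 mol, y = 4.121 × 10^-3 mol
mass of KOH = 8.709 × 10^-3 × 56.11 = 0.4887 g
% KOH = 0.4887 / 0.7959 × 100 = 61.40 %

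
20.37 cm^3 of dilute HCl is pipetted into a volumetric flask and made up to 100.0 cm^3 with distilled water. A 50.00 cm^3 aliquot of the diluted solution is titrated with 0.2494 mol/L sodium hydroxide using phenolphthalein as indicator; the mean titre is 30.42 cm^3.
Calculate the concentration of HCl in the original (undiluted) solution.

0.7449 mol/L

HCl + NaOH → NaCl + H2O
n(NaOH) = 0.03042 × 0.2494 = 7.587 × 10^-3 mol
n(HCl) in the aliquot = 7.587 × 10^-3 mol (1:1 ratio)
[HCl]_dilute = 7.587 × 10^-3 / 0.05000 = 0.1517 mol/L
Dilution factor = 100.0 / 20.37 = 4.909
[HCl]_stock = 0.1517 × 4.909 = 0.7449 mol/L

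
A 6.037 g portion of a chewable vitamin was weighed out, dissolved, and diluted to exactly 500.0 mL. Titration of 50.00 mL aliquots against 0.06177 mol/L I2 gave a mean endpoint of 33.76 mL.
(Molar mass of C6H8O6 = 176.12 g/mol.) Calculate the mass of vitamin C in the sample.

3.673 g

C6H8O6 + I2 → C6H6O6 + 2 HI
n(I2) per titration = 0.03376 × 0.06177 = 2.085 × 10^-3 mol
n(C6H8O6) in each aliquot = 2.085 × 10^-3 mol (1:1 ratio)
n(C6H8O6) in the whole flask = 2.085 × 10^-3 × 500.0/50.00 = 0.02085 mol
mass of C6H8O6 = 0.02085 × 176.12 = 3.673 g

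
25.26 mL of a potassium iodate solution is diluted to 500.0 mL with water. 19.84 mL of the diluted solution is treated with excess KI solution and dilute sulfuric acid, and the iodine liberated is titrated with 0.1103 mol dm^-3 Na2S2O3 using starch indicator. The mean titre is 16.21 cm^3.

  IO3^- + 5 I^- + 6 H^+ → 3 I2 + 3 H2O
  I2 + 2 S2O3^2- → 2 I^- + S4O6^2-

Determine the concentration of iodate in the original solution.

0.2973 mol/L

n(S2O3^2-) = 0.01621 × 0.1103 = 1.788 × 10^-3 mol
n(I2) = n(S2O3^2-)/2 = 8.940 × 10^-4 mol
From the 1:3 ratio, n(IO3^-) in the aliquot = 1/3 × 8.940 × 10^-4 = 2.980 × 10^-4 mol
[IO3^-]_dilute = 2.980 × 10^-4 / 0.01984 = 0.01502 mol/L
[IO3^-]_original = 0.01502 × 500.0/25.26 = 0.2973 mol/L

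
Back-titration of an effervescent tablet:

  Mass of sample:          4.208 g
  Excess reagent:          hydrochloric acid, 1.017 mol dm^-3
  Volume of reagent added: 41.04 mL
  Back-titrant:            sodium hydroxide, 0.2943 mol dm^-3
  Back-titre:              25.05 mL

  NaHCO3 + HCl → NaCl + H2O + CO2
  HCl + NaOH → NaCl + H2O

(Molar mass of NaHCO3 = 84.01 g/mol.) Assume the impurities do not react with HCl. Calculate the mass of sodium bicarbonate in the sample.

2.887 g

n(HCl) added = 0.04104 × 1.017 = 0.04174 mol
n(NaOH) used in back-titration = 0.02505 × 0.2943 = 7.372 × 10^-3 mol
n(HCl) left over = 7.372 × 10^-3 mol (1:1 ratio)
n(HCl) consumed by analyte = 0.04174 − 7.372 × 10^-3 = 0.03437 mol
n(NaHCO3) = 0.03437 mol (1:1 ratio)
mass of NaHCO3 = 0.03437 × 84.01 = 2.887 g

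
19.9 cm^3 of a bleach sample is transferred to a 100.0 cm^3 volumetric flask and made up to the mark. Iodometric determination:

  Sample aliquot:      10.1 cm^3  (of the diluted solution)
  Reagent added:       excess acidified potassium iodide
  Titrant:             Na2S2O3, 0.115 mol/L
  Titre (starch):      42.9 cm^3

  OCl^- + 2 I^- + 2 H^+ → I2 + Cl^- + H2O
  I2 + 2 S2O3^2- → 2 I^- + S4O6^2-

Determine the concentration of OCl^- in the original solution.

n(S2O3^2-) = 0.0429 × 0.115 = 4.93 × 10^-3 mol
n(I2) = n(S2O3^2-)/2 = 2.47 × 10^-3 mol
n(OCl^-) in the aliquot = 2.47 × 10^-3 mol (1:1 ratio)
[OCl^-]_dilute = 2.47 × 10^-3 / 0.0101 = 0.244 mol/L
[OCl^-]_original = 0.244 × 100.0/19.9 = 1.23 mol/L

1.23 mol/L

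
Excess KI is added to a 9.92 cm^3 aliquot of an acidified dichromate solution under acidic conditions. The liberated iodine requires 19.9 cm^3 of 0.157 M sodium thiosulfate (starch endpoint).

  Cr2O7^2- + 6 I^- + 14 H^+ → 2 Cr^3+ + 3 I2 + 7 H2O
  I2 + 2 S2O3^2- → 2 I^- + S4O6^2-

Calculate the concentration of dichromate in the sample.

n(S2O3^2-) = 0.0199 × 0.157 = 3.12 × 10^-3 mol
n(I2) = n(S2O3^2-)/2 = 1.56 × 10^-3 mol
From the 1:3 ratio, n(Cr2O7^2-) in the aliquot = 1/3 × 1.56 × 10^-3 = 5.21 × 10^-4 mol
[Cr2O7^2-] = 5.21 × 10^-4 / 0.00992 = 0.0525 mol/L

0.0525 M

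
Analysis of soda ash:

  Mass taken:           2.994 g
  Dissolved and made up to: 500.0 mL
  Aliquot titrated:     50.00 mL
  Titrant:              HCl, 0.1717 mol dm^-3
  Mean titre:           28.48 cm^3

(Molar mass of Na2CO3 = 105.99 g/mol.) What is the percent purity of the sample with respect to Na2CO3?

Na2CO3 + 2 HCl → 2 NaCl + H2O + CO2
n(HCl) per titration = 0.02848 × 0.1717 = 4.890 × 10^-3 mol
From the 1:2 ratio, n(Na2CO3) in each aliquot = 1/2 × 4.890 × 10^-3 = 2.445 × 10^-3 mol
n(Na2CO3) in the whole flask = 2.445 × 10^-3 × 500.0/50.00 = 0.02445 mol
mass of Na2CO3 = 0.02445 × 105.99 = 2.591 g
% Na2CO3 = 2.591 / 2.994 × 100 = 86.56 %

86.56 %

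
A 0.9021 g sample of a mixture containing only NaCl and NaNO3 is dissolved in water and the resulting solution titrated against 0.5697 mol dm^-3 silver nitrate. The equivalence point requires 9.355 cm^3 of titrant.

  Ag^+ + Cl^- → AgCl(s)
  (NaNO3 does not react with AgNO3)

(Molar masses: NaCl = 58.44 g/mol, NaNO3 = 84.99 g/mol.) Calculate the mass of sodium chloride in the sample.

0.3115 g

n(AgNO3) = 0.009355 × 0.5697 = 5.330 × 10^-3 mol
Let x = n(NaCl), y = n(NaNO3).
Titrant: 1x = 5.330 × 10^-3;  mass: 58.44x + 84.99y = 0.9021
Solving, x = 5.330 × 10^-3 mol, y = 6.950 × 10^-3 mol
mass of NaCl = 5.330 × 10^-3 × 58.44 = 0.3115 g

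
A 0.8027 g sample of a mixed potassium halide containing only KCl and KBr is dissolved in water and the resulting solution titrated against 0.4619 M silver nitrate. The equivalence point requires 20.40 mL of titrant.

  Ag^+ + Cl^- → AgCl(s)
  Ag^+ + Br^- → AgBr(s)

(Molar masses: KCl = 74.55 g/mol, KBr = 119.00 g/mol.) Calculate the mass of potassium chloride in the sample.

0.5344 g

n(AgNO3) = 0.02040 × 0.4619 = 9.423 × 10^-3 mol
Let x = n(KCl), y = n(KBr).
Titrant: 1x + 1y = 9.423 × 10^-3;  mass: 74.55x + 119.00y = 0.8027
Solving, x = 7.168 × 10^-3 mol, y = 2.255 × 10^-3 mol
mass of KCl = 7.168 × 10^-3 × 74.55 = 0.5344 g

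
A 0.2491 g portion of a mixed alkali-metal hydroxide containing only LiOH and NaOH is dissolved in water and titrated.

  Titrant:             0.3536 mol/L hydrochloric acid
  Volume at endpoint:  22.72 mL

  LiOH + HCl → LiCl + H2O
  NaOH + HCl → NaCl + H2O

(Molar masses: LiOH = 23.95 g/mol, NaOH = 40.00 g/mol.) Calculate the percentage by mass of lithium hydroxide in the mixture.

43.28 %

n(HCl) = 0.02272 × 0.3536 = 8.034 × 10^-3 mol
Let x = n(LiOH), y = n(NaOH).
Titrant: 1x + 1y = 8.034 × 10^-3;  mass: 23.95x + 40.00y = 0.2491
Solving, x = 4.502 × 10^-3 mol, y = 3.532 × 10^-3 mol
mass of LiOH = 4.502 × 10^-3 × 23.95 = 0.1078 g
% LiOH = 0.1078 / 0.2491 × 100 = 43.28 %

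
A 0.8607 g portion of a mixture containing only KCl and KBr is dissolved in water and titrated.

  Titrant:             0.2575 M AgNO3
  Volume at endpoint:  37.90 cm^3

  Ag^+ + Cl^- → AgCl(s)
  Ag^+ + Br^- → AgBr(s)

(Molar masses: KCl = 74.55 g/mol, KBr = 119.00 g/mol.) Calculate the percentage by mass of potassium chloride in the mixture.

58.58 %

n(AgNO3) = 0.03790 × 0.2575 = 9.759 × 10^-3 mol
Let x = n(KCl), y = n(KBr).
Titrant: 1x + 1y = 9.759 × 10^-3;  mass: 74.55x + 119.00y = 0.8607
Solving, x = 6.764 × 10^-3 mol, y = 2.995 × 10^-3 mol
mass of KCl = 6.764 × 10^-3 × 74.55 = 0.5042 g
% KCl = 0.5042 / 0.8607 × 100 = 58.58 %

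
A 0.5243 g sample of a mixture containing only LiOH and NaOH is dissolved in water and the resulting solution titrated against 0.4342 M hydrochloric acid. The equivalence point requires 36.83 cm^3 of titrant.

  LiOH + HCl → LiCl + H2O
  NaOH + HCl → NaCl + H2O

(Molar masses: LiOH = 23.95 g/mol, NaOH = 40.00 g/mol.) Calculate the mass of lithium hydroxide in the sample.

0.1721 g

n(HCl) = 0.03683 × 0.4342 = 0.01599 mol
Let x = n(LiOH), y = n(NaOH).
Titrant: 1x + 1y = 0.01599;  mass: 23.95x + 40.00y = 0.5243
Solving, x = 7.188 × 10^-3 mol, y = 8.804 × 10^-3 mol
mass of LiOH = 7.188 × 10^-3 × 23.95 = 0.1721 g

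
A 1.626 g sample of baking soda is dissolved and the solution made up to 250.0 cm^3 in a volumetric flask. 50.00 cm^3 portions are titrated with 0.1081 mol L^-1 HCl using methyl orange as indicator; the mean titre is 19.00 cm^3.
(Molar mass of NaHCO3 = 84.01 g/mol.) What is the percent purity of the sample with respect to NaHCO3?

53.06 %

NaHCO3 + HCl → NaCl + H2O + CO2
n(HCl) per titration = 0.01900 × 0.1081 = 2.054 × 10^-3 mol
n(NaHCO3) in each aliquot = 2.054 × 10^-3 mol (1:1 ratio)
n(NaHCO3) in the whole flask = 2.054 × 10^-3 × 250.0/50.00 = 0.01027 mol
mass of NaHCO3 = 0.01027 × 84.01 = 0.8627 g
% NaHCO3 = 0.8627 / 1.626 × 100 = 53.06 %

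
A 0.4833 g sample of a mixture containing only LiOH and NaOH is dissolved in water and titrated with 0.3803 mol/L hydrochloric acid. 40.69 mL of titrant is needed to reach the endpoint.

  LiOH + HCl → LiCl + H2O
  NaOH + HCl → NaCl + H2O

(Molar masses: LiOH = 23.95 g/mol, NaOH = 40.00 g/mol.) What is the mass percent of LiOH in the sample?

n(HCl) = 0.04069 × 0.3803 = 0.01547 mol
Let x = n(LiOH), y = n(NaOH).
Titrant: 1x + 1y = 0.01547;  mass: 23.95x + 40.00y = 0.4833
Solving, x = 8.453 × 10^-3 mol, y = 7.021 × 10^-3 mol
mass of LiOH = 8.453 × 10^-3 × 23.95 = 0.2025 g
% LiOH = 0.2025 / 0.4833 × 100 = 41.89 %

41.89 %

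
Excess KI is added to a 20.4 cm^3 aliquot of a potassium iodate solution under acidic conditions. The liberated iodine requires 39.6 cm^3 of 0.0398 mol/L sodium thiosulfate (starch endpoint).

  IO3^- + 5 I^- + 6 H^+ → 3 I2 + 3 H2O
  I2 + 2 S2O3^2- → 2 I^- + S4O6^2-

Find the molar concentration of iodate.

n(S2O3^2-) = 0.0396 × 0.0398 = 1.58 × 10^-3 mol
n(I2) = n(S2O3^2-)/2 = 7.88 × 10^-4 mol
From the 1:3 ratio, n(IO3^-) in the aliquot = 1/3 × 7.88 × 10^-4 = 2.63 × 10^-4 mol
[IO3^-] = 2.63 × 10^-4 / 0.0204 = 0.0129 mol/L

0.0129 mol/L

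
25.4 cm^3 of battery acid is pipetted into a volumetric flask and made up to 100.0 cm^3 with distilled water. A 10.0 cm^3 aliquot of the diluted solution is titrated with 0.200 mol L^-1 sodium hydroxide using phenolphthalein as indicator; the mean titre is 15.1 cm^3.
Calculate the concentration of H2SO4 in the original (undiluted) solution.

0.594 mol/L

H2SO4 + 2 NaOH → Na2SO4 + 2 H2O
n(NaOH) = 0.0151 × 0.200 = 3.02 × 10^-3 mol
From the 1:2 ratio, n(H2SO4) in the aliquot = 1/2 × 3.02 × 10^-3 = 1.51 × 10^-3 mol
[H2SO4]_dilute = 1.51 × 10^-3 / 0.0100 = 0.151 mol/L
Dilution factor = 100.0 / 25.4 = 3.937
[H2SO4]_stock = 0.151 × 3.937 = 0.594 mol/L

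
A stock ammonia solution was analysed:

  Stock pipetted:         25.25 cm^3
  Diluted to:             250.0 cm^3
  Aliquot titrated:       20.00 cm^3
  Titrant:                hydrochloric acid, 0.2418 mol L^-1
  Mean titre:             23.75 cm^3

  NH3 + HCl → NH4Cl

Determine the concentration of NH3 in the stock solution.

2.843 mol/L

n(HCl) = 0.02375 × 0.2418 = 5.743 × 10^-3 mol
n(NH3) in the aliquot = 5.743 × 10^-3 mol (1:1 ratio)
[NH3]_dilute = 5.743 × 10^-3 / 0.02000 = 0.2871 mol/L
Dilution factor = 250.0 / 25.25 = 9.901
[NH3]_stock = 0.2871 × 9.901 = 2.843 mol/L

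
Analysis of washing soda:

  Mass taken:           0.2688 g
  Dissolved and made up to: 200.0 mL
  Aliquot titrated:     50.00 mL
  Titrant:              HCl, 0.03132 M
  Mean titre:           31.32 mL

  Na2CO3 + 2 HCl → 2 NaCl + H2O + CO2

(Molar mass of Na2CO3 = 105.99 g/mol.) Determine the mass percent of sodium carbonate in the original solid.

n(HCl) per titration = 0.03132 × 0.03132 = 9.809 × 10^-4 mol
From the 1:2 ratio, n(Na2CO3) in each aliquot = 1/2 × 9.809 × 10^-4 = 4.905 × 10^-4 mol
n(Na2CO3) in the whole flask = 4.905 × 10^-4 × 200.0/50.00 = 1.962 × 10^-3 mol
mass of Na2CO3 = 1.962 × 10^-3 × 105.99 = 0.2079 g
% Na2CO3 = 0.2079 / 0.2688 × 100 = 77.36 %

77.36 %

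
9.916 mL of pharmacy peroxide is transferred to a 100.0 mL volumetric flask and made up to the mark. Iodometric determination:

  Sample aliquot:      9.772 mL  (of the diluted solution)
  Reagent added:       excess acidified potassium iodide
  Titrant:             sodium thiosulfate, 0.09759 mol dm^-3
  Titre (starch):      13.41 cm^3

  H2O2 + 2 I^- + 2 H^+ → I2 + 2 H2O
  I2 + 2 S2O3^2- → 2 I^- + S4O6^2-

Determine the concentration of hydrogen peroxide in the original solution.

0.6753 mol/L

n(S2O3^2-) = 0.01341 × 0.09759 = 1.309 × 10^-3 mol
n(I2) = n(S2O3^2-)/2 = 6.543 × 10^-4 mol
n(H2O2) in the aliquot = 6.543 × 10^-4 mol (1:1 ratio)
[H2O2]_dilute = 6.543 × 10^-4 / 0.009772 = 0.06696 mol/L
[H2O2]_original = 0.06696 × 100.0/9.916 = 0.6753 mol/L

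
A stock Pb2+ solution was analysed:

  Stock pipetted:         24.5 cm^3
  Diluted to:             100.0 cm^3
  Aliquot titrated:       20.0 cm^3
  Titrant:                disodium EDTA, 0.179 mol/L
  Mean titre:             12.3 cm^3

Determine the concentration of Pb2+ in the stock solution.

Pb^2+ + EDTA^4- → [Pb(EDTA)]^2-
n(EDTA) = 0.0123 × 0.179 = 2.20 × 10^-3 mol
n(Pb2+) in the aliquot = 2.20 × 10^-3 mol (1:1 ratio)
[Pb2+]_dilute = 2.20 × 10^-3 / 0.0200 = 0.110 mol/L
Dilution factor = 100.0 / 24.5 = 4.082
[Pb2+]_stock = 0.110 × 4.082 = 0.449 mol/L

0.449 mol/L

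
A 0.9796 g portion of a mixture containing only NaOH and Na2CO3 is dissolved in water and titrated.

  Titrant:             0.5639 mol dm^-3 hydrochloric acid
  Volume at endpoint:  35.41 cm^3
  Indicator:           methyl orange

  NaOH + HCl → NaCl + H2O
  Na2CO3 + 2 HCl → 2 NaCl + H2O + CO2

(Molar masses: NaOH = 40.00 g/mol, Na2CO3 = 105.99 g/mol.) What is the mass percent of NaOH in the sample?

n(HCl) = 0.03541 × 0.5639 = 0.01997 mol
Let x = n(NaOH), y = n(Na2CO3).
Titrant: 1x + 2y = 0.01997;  mass: 40.00x + 105.99y = 0.9796
Solving, x = 6.048 × 10^-3 mol, y = 6.960 × 10^-3 mol
mass of NaOH = 6.048 × 10^-3 × 40.00 = 0.2419 g
% NaOH = 0.2419 / 0.9796 × 100 = 24.69 %

24.69 %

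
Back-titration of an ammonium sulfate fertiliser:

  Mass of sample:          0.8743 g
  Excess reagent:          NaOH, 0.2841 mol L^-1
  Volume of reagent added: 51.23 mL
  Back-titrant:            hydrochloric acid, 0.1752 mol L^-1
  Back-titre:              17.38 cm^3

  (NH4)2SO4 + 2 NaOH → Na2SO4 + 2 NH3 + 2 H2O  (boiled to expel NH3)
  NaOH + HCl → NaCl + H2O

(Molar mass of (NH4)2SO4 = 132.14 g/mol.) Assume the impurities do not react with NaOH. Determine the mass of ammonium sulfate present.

n(NaOH) added = 0.05123 × 0.2841 = 0.01455 mol
n(HCl) used in back-titration = 0.01738 × 0.1752 = 3.045 × 10^-3 mol
n(NaOH) left over = 3.045 × 10^-3 mol (1:1 ratio)
n(NaOH) consumed by analyte = 0.01455 − 3.045 × 10^-3 = 0.01151 mol
From the 1:2 ratio, n((NH4)2SO4) = 1/2 × 0.01151 = 5.755 × 10^-3 mol
mass of (NH4)2SO4 = 5.755 × 10^-3 × 132.14 = 0.7604 g

0.7604 g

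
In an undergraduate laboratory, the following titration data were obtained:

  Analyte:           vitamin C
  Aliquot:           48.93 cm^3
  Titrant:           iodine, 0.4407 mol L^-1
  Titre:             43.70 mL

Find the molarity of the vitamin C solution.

0.3936 mol/L

C6H8O6 + I2 → C6H6O6 + 2 HI
n(I2) = 0.04370 L × 0.4407 mol/L = 0.01926 mol
n(C6H8O6) = 0.01926 mol (1:1 mole ratio)
[C6H8O6] = 0.01926 mol / 0.04893 L = 0.3936 mol/L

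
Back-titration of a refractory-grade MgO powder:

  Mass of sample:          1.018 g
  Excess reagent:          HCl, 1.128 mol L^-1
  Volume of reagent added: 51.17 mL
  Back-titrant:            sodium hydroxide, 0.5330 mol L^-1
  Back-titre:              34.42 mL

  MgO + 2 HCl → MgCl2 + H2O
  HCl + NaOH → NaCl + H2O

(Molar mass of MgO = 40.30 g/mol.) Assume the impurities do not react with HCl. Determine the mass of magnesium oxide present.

0.7934 g

n(HCl) added = 0.05117 × 1.128 = 0.05772 mol
n(NaOH) used in back-titration = 0.03442 × 0.5330 = 0.01835 mol
n(HCl) left over = 0.01835 mol (1:1 ratio)
n(HCl) consumed by analyte = 0.05772 − 0.01835 = 0.03937 mol
From the 1:2 ratio, n(MgO) = 1/2 × 0.03937 = 0.01969 mol
mass of MgO = 0.01969 × 40.30 = 0.7934 g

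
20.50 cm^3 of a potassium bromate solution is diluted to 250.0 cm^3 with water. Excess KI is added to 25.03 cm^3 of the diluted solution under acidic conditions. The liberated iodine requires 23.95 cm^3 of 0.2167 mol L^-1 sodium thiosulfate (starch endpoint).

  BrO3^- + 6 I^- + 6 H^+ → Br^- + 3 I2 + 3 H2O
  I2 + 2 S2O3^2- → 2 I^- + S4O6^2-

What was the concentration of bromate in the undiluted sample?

0.4214 mol/L

n(S2O3^2-) = 0.02395 × 0.2167 = 5.190 × 10^-3 mol
n(I2) = n(S2O3^2-)/2 = 2.595 × 10^-3 mol
From the 1:3 ratio, n(BrO3^-) in the aliquot = 1/3 × 2.595 × 10^-3 = 8.650 × 10^-4 mol
[BrO3^-]_dilute = 8.650 × 10^-4 / 0.02503 = 0.03456 mol/L
[BrO3^-]_original = 0.03456 × 250.0/20.50 = 0.4214 mol/L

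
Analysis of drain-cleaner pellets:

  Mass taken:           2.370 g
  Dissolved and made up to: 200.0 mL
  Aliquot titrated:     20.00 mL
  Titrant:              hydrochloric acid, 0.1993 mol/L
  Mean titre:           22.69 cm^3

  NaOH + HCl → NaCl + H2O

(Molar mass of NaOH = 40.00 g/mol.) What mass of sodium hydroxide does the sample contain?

1.809 g

n(HCl) per titration = 0.02269 × 0.1993 = 4.522 × 10^-3 mol
n(NaOH) in each aliquot = 4.522 × 10^-3 mol (1:1 ratio)
n(NaOH) in the whole flask = 4.522 × 10^-3 × 200.0/20.00 = 0.04522 mol
mass of NaOH = 0.04522 × 40.00 = 1.809 g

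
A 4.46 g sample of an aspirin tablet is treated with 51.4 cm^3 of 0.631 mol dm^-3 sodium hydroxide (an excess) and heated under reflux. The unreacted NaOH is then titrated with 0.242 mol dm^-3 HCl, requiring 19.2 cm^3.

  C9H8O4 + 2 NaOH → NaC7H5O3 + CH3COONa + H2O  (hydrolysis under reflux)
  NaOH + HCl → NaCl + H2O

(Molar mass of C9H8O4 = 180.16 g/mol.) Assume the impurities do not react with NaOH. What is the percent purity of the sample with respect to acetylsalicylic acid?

56.1 %

n(NaOH) added = 0.0514 × 0.631 = 0.0324 mol
n(HCl) used in back-titration = 0.0192 × 0.242 = 4.65 × 10^-3 mol
n(NaOH) left over = 4.65 × 10^-3 mol (1:1 ratio)
n(NaOH) consumed by analyte = 0.0324 − 4.65 × 10^-3 = 0.0278 mol
From the 1:2 ratio, n(C9H8O4) = 1/2 × 0.0278 = 0.0139 mol
mass of C9H8O4 = 0.0139 × 180.16 = 2.50 g
% C9H8O4 = 2.50 / 4.46 × 100 = 56.1 %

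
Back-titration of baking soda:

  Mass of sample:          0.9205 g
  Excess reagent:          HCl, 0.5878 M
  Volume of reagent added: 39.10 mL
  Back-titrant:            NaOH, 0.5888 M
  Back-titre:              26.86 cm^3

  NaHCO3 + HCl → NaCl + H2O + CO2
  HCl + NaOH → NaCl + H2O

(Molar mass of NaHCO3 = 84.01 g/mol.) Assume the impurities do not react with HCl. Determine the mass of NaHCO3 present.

n(HCl) added = 0.03910 × 0.5878 = 0.02298 mol
n(NaOH) used in back-titration = 0.02686 × 0.5888 = 0.01582 mol
n(HCl) left over = 0.01582 mol (1:1 ratio)
n(HCl) consumed by analyte = 0.02298 − 0.01582 = 7.168 × 10^-3 mol
n(NaHCO3) = 7.168 × 10^-3 mol (1:1 ratio)
mass of NaHCO3 = 7.168 × 10^-3 × 84.01 = 0.6022 g

0.6022 g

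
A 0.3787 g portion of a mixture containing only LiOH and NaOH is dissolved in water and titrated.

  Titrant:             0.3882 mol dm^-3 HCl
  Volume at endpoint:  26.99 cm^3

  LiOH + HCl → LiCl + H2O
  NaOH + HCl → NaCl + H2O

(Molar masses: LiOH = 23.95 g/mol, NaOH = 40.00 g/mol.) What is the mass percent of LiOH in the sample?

n(HCl) = 0.02699 × 0.3882 = 0.01048 mol
Let x = n(LiOH), y = n(NaOH).
Titrant: 1x + 1y = 0.01048;  mass: 23.95x + 40.00y = 0.3787
Solving, x = 2.517 × 10^-3 mol, y = 7.960 × 10^-3 mol
mass of LiOH = 2.517 × 10^-3 × 23.95 = 0.06029 g
% LiOH = 0.06029 / 0.3787 × 100 = 15.92 %

15.92 %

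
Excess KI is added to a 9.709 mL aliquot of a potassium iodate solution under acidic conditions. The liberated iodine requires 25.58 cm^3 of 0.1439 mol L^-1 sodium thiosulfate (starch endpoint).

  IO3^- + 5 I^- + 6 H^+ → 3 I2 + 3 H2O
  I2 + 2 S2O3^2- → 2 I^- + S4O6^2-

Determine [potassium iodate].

0.06319 mol/L

n(S2O3^2-) = 0.02558 × 0.1439 = 3.681 × 10^-3 mol
n(I2) = n(S2O3^2-)/2 = 1.840 × 10^-3 mol
From the 1:3 ratio, n(IO3^-) in the aliquot = 1/3 × 1.840 × 10^-3 = 6.135 × 10^-4 mol
[IO3^-] = 6.135 × 10^-4 / 0.009709 = 0.06319 mol/L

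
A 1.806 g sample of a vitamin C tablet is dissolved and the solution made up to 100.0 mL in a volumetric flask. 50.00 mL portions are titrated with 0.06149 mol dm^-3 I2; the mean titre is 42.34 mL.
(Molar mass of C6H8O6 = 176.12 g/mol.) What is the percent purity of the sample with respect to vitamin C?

C6H8O6 + I2 → C6H6O6 + 2 HI
n(I2) per titration = 0.04234 × 0.06149 = 2.603 × 10^-3 mol
n(C6H8O6) in each aliquot = 2.603 × 10^-3 mol (1:1 ratio)
n(C6H8O6) in the whole flask = 2.603 × 10^-3 × 100.0/50.00 = 5.207 × 10^-3 mol
mass of C6H8O6 = 5.207 × 10^-3 × 176.12 = 0.9171 g
% C6H8O6 = 0.9171 / 1.806 × 100 = 50.78 %

50.78 %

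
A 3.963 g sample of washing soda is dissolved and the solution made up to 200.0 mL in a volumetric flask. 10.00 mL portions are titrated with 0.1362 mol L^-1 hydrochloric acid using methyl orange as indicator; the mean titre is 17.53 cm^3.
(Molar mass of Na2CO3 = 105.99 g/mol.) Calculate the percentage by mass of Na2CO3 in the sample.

Na2CO3 + 2 HCl → 2 NaCl + H2O + CO2
n(HCl) per titration = 0.01753 × 0.1362 = 2.388 × 10^-3 mol
From the 1:2 ratio, n(Na2CO3) in each aliquot = 1/2 × 2.388 × 10^-3 = 1.194 × 10^-3 mol
n(Na2CO3) in the whole flask = 1.194 × 10^-3 × 200.0/10.00 = 0.02388 mol
mass of Na2CO3 = 0.02388 × 105.99 = 2.531 g
% Na2CO3 = 2.531 / 3.963 × 100 = 63.86 %

63.86 %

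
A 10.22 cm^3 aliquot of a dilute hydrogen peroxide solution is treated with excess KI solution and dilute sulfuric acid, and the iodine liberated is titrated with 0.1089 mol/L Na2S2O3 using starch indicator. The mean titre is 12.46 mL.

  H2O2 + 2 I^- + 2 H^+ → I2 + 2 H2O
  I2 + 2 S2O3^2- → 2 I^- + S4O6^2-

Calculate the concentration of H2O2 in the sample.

0.06638 mol/L

n(S2O3^2-) = 0.01246 × 0.1089 = 1.357 × 10^-3 mol
n(I2) = n(S2O3^2-)/2 = 6.784 × 10^-4 mol
n(H2O2) in the aliquot = 6.784 × 10^-4 mol (1:1 ratio)
[H2O2] = 6.784 × 10^-4 / 0.01022 = 0.06638 mol/L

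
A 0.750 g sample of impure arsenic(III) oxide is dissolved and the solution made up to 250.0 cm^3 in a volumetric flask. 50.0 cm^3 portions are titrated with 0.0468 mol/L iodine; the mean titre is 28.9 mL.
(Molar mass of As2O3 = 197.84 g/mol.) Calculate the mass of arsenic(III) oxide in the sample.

0.669 g

As2O3 + 2 I2 + 2 H2O → As2O5 + 4 HI
n(I2) per titration = 0.0289 × 0.0468 = 1.35 × 10^-3 mol
From the 1:2 ratio, n(As2O3) in each aliquot = 1/2 × 1.35 × 10^-3 = 6.76 × 10^-4 mol
n(As2O3) in the whole flask = 6.76 × 10^-4 × 250.0/50.0 = 3.38 × 10^-3 mol
mass of As2O3 = 3.38 × 10^-3 × 197.84 = 0.669 g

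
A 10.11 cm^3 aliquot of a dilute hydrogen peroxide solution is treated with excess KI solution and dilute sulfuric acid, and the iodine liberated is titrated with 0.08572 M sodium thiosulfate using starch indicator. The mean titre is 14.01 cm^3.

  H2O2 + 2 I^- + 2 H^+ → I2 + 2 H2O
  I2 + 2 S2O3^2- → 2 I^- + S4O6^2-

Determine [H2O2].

n(S2O3^2-) = 0.01401 × 0.08572 = 1.201 × 10^-3 mol
n(I2) = n(S2O3^2-)/2 = 6.005 × 10^-4 mol
n(H2O2) in the aliquot = 6.005 × 10^-4 mol (1:1 ratio)
[H2O2] = 6.005 × 10^-4 / 0.01011 = 0.05939 mol/L

0.05939 M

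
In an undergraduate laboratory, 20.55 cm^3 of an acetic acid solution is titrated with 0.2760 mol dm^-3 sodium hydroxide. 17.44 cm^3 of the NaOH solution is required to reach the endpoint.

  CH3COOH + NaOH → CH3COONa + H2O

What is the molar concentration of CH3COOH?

n(NaOH) = 0.01744 L × 0.2760 mol/L = 4.813 × 10^-3 mol
n(CH3COOH) = 4.813 × 10^-3 mol (1:1 mole ratio)
[CH3COOH] = 4.813 × 10^-3 mol / 0.02055 L = 0.2342 mol/L

0.2342 mol/L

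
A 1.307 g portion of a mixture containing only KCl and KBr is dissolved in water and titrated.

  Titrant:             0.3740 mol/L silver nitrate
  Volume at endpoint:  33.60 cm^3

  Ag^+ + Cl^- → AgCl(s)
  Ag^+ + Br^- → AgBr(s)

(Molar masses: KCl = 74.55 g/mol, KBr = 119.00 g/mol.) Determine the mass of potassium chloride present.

n(AgNO3) = 0.03360 × 0.3740 = 0.01257 mol
Let x = n(KCl), y = n(KBr).
Titrant: 1x + 1y = 0.01257;  mass: 74.55x + 119.00y = 1.307
Solving, x = 4.239 × 10^-3 mol, y = 8.328 × 10^-3 mol
mass of KCl = 4.239 × 10^-3 × 74.55 = 0.3160 g

0.3160 g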